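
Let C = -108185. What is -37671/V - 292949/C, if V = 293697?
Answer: 27320935106/10591203315 ≈ 2.5796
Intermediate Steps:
-37671/V - 292949/C = -37671/293697 - 292949/(-108185) = -37671*1/293697 - 292949*(-1/108185) = -12557/97899 + 292949/108185 = 27320935106/10591203315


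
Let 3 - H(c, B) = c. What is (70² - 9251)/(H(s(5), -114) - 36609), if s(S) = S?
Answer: 4351/36611 ≈ 0.11884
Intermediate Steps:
H(c, B) = 3 - c
(70² - 9251)/(H(s(5), -114) - 36609) = (70² - 9251)/((3 - 1*5) - 36609) = (4900 - 9251)/((3 - 5) - 36609) = -4351/(-2 - 36609) = -4351/(-36611) = -4351*(-1/36611) = 4351/36611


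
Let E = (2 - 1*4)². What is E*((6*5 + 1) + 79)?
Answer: 440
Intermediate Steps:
E = 4 (E = (2 - 4)² = (-2)² = 4)
E*((6*5 + 1) + 79) = 4*((6*5 + 1) + 79) = 4*((30 + 1) + 79) = 4*(31 + 79) = 4*110 = 440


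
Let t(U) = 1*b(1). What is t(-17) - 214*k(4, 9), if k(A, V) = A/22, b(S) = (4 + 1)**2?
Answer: -153/11 ≈ -13.909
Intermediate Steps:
b(S) = 25 (b(S) = 5**2 = 25)
t(U) = 25 (t(U) = 1*25 = 25)
k(A, V) = A/22 (k(A, V) = A*(1/22) = A/22)
t(-17) - 214*k(4, 9) = 25 - 107*4/11 = 25 - 214*2/11 = 25 - 428/11 = -153/11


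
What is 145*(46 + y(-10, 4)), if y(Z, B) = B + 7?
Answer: 8265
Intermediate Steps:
y(Z, B) = 7 + B
145*(46 + y(-10, 4)) = 145*(46 + (7 + 4)) = 145*(46 + 11) = 145*57 = 8265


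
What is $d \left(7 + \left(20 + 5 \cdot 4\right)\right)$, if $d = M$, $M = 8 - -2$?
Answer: $470$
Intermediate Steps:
$M = 10$ ($M = 8 + 2 = 10$)
$d = 10$
$d \left(7 + \left(20 + 5 \cdot 4\right)\right) = 10 \left(7 + \left(20 + 5 \cdot 4\right)\right) = 10 \left(7 + \left(20 + 20\right)\right) = 10 \left(7 + 40\right) = 10 \cdot 47 = 470$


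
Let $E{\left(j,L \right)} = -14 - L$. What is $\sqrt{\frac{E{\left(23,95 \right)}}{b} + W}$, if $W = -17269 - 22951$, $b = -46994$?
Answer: $\frac{i \sqrt{88823292245574}}{46994} \approx 200.55 i$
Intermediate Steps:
$W = -40220$
$\sqrt{\frac{E{\left(23,95 \right)}}{b} + W} = \sqrt{\frac{-14 - 95}{-46994} - 40220} = \sqrt{\left(-14 - 95\right) \left(- \frac{1}{46994}\right) - 40220} = \sqrt{\left(-109\right) \left(- \frac{1}{46994}\right) - 40220} = \sqrt{\frac{109}{46994} - 40220} = \sqrt{- \frac{1890098571}{46994}} = \frac{i \sqrt{88823292245574}}{46994}$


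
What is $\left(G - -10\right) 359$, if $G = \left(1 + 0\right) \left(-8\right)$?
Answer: $718$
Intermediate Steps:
$G = -8$ ($G = 1 \left(-8\right) = -8$)
$\left(G - -10\right) 359 = \left(-8 - -10\right) 359 = \left(-8 + \left(-92 + 102\right)\right) 359 = \left(-8 + 10\right) 359 = 2 \cdot 359 = 718$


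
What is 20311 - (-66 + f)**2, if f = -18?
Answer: 13255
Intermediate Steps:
20311 - (-66 + f)**2 = 20311 - (-66 - 18)**2 = 20311 - 1*(-84)**2 = 20311 - 1*7056 = 20311 - 7056 = 13255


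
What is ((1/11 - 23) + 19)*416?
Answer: -17888/11 ≈ -1626.2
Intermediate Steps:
((1/11 - 23) + 19)*416 = (-252/11 + 19)*416 = -43/11*416 = -17888/11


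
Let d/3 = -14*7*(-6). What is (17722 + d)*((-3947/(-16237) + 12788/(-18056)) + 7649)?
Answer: 5461831497025593/36646909 ≈ 1.4904e+8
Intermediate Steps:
d = 1764 (d = 3*(-14*7*(-6)) = 3*(-98*(-6)) = 3*588 = 1764)
(17722 + d)*((-3947/(-16237) + 12788/(-18056)) + 7649) = (17722 + 1764)*((-3947/(-16237) + 12788/(-18056)) + 7649) = 19486*((-3947*(-1/16237) + 12788*(-1/18056)) + 7649) = 19486*((3947/16237 - 3197/4514) + 7649) = 19486*(-34092931/73293818 + 7649) = 19486*(560590320951/73293818) = 5461831497025593/36646909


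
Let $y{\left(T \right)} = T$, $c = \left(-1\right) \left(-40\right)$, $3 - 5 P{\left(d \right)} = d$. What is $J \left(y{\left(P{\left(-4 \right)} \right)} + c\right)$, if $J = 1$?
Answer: $\frac{207}{5} \approx 41.4$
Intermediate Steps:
$P{\left(d \right)} = \frac{3}{5} - \frac{d}{5}$
$c = 40$
$J \left(y{\left(P{\left(-4 \right)} \right)} + c\right) = 1 \left(\left(\frac{3}{5} - - \frac{4}{5}\right) + 40\right) = 1 \left(\left(\frac{3}{5} + \frac{4}{5}\right) + 40\right) = 1 \left(\frac{7}{5} + 40\right) = 1 \cdot \frac{207}{5} = \frac{207}{5}$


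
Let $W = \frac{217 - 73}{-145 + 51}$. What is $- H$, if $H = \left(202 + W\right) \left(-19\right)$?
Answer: $\frac{179018}{47} \approx 3808.9$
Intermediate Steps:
$W = - \frac{72}{47}$ ($W = \frac{144}{-94} = 144 \left(- \frac{1}{94}\right) = - \frac{72}{47} \approx -1.5319$)
$H = - \frac{179018}{47}$ ($H = \left(202 - \frac{72}{47}\right) \left(-19\right) = \frac{9422}{47} \left(-19\right) = - \frac{179018}{47} \approx -3808.9$)
$- H = \left(-1\right) \left(- \frac{179018}{47}\right) = \frac{179018}{47}$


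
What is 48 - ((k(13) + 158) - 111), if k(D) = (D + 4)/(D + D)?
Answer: 9/26 ≈ 0.34615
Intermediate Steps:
k(D) = (4 + D)/(2*D) (k(D) = (4 + D)/((2*D)) = (4 + D)*(1/(2*D)) = (4 + D)/(2*D))
48 - ((k(13) + 158) - 111) = 48 - (((1/2)*(4 + 13)/13 + 158) - 111) = 48 - (((1/2)*(1/13)*17 + 158) - 111) = 48 - ((17/26 + 158) - 111) = 48 - (4125/26 - 111) = 48 - 1*1239/26 = 48 - 1239/26 = 9/26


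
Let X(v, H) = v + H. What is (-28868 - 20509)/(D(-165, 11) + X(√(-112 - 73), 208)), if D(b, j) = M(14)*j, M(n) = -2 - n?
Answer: -526688/403 + 16459*I*√185/403 ≈ -1306.9 + 555.5*I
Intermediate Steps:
D(b, j) = -16*j (D(b, j) = (-2 - 1*14)*j = (-2 - 14)*j = -16*j)
X(v, H) = H + v
(-28868 - 20509)/(D(-165, 11) + X(√(-112 - 73), 208)) = (-28868 - 20509)/(-16*11 + (208 + √(-112 - 73))) = -49377/(-176 + (208 + √(-185))) = -49377/(-176 + (208 + I*√185)) = -49377/(32 + I*√185)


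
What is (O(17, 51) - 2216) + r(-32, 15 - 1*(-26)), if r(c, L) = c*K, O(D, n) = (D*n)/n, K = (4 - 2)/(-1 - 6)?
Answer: -15329/7 ≈ -2189.9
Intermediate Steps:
K = -2/7 (K = 2/(-7) = 2*(-⅐) = -2/7 ≈ -0.28571)
O(D, n) = D
r(c, L) = -2*c/7 (r(c, L) = c*(-2/7) = -2*c/7)
(O(17, 51) - 2216) + r(-32, 15 - 1*(-26)) = (17 - 2216) - 2/7*(-32) = -2199 + 64/7 = -15329/7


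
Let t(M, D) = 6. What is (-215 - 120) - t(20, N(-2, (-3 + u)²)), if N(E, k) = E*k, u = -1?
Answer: -341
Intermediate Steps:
(-215 - 120) - t(20, N(-2, (-3 + u)²)) = (-215 - 120) - 1*6 = -335 - 6 = -341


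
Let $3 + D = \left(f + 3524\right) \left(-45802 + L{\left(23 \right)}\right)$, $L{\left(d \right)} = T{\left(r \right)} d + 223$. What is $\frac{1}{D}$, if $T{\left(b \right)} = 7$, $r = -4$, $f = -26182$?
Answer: $\frac{1}{1029081041} \approx 9.7174 \cdot 10^{-10}$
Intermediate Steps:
$L{\left(d \right)} = 223 + 7 d$ ($L{\left(d \right)} = 7 d + 223 = 223 + 7 d$)
$D = 1029081041$ ($D = -3 + \left(-26182 + 3524\right) \left(-45802 + \left(223 + 7 \cdot 23\right)\right) = -3 - 22658 \left(-45802 + \left(223 + 161\right)\right) = -3 - 22658 \left(-45802 + 384\right) = -3 - -1029081044 = -3 + 1029081044 = 1029081041$)
$\frac{1}{D} = \frac{1}{1029081041}$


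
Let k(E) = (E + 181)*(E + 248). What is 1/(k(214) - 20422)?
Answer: 1/162068 ≈ 6.1703e-6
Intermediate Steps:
k(E) = (181 + E)*(248 + E)
1/(k(214) - 20422) = 1/((44888 + 214² + 429*214) - 20422) = 1/((44888 + 45796 + 91806) - 20422) = 1/(182490 - 20422) = 1/162068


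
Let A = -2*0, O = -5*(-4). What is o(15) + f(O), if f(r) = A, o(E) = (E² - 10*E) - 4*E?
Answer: 15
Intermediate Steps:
O = 20
o(E) = E² - 14*E
A = 0
f(r) = 0
o(15) + f(O) = 15*(-14 + 15) + 0 = 15*1 + 0 = 15 + 0 = 15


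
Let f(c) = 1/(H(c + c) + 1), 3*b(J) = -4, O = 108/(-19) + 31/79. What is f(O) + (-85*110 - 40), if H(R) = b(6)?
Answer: -9393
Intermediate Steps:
O = -7943/1501 (O = 108*(-1/19) + 31*(1/79) = -108/19 + 31/79 = -7943/1501 ≈ -5.2918)
b(J) = -4/3 (b(J) = (1/3)*(-4) = -4/3)
H(R) = -4/3
f(c) = -3 (f(c) = 1/(-4/3 + 1) = 1/(-1/3) = -3)
f(O) + (-85*110 - 40) = -3 + (-85*110 - 40) = -3 + (-9350 - 40) = -3 - 9390 = -9393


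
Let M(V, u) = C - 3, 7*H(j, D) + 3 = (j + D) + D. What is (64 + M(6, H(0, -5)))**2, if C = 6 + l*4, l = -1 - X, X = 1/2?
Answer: 3721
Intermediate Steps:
X = 1/2 ≈ 0.50000
l = -3/2 (l = -1 - 1*1/2 = -1 - 1/2 = -3/2 ≈ -1.5000)
H(j, D) = -3/7 + j/7 + 2*D/7 (H(j, D) = -3/7 + ((j + D) + D)/7 = -3/7 + ((D + j) + D)/7 = -3/7 + (j + 2*D)/7 = -3/7 + (j/7 + 2*D/7) = -3/7 + j/7 + 2*D/7)
C = 0 (C = 6 - 3/2*4 = 6 - 6 = 0)
M(V, u) = -3 (M(V, u) = 0 - 3 = -3)
(64 + M(6, H(0, -5)))**2 = (64 - 3)**2 = 61**2 = 3721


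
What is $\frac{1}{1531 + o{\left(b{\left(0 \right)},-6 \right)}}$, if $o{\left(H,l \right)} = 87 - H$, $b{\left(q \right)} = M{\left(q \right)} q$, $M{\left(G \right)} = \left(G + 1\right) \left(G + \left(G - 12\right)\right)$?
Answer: $\frac{1}{1618} \approx 0.00061805$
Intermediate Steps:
$M{\left(G \right)} = \left(1 + G\right) \left(-12 + 2 G\right)$ ($M{\left(G \right)} = \left(1 + G\right) \left(G + \left(G - 12\right)\right) = \left(1 + G\right) \left(G + \left(-12 + G\right)\right) = \left(1 + G\right) \left(-12 + 2 G\right)$)
$b{\left(q \right)} = q \left(-12 - 10 q + 2 q^{2}\right)$ ($b{\left(q \right)} = \left(-12 - 10 q + 2 q^{2}\right) q = q \left(-12 - 10 q + 2 q^{2}\right)$)
$\frac{1}{1531 + o{\left(b{\left(0 \right)},-6 \right)}} = \frac{1}{1531 + \left(87 - 2 \cdot 0 \left(-6 + 0^{2} - 0\right)\right)} = \frac{1}{1531 + \left(87 - 2 \cdot 0 \left(-6 + 0 + 0\right)\right)} = \frac{1}{1531 + \left(87 - 2 \cdot 0 \left(-6\right)\right)} = \frac{1}{1531 + \left(87 - 0\right)} = \frac{1}{1531 + \left(87 + 0\right)} = \frac{1}{1531 + 87} = \frac{1}{1618}$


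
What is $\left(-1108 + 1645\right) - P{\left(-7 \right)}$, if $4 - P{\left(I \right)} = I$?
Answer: $526$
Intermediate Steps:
$P{\left(I \right)} = 4 - I$
$\left(-1108 + 1645\right) - P{\left(-7 \right)} = \left(-1108 + 1645\right) - \left(4 - -7\right) = 537 - \left(4 + 7\right) = 537 - 11 = 526$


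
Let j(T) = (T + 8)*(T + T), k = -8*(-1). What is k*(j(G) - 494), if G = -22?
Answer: 976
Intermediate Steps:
k = 8
j(T) = 2*T*(8 + T) (j(T) = (8 + T)*(2*T) = 2*T*(8 + T))
k*(j(G) - 494) = 8*(2*(-22)*(8 - 22) - 494) = 8*(2*(-22)*(-14) - 494) = 8*(616 - 494) = 8*122 = 976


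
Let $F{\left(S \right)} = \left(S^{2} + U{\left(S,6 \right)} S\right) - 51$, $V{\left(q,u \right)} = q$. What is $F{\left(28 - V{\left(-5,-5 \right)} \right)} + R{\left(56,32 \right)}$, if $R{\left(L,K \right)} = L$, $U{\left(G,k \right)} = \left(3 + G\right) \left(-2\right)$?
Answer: $-1282$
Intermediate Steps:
$U{\left(G,k \right)} = -6 - 2 G$
$F{\left(S \right)} = -51 + S^{2} + S \left(-6 - 2 S\right)$ ($F{\left(S \right)} = \left(S^{2} + \left(-6 - 2 S\right) S\right) - 51 = \left(S^{2} + S \left(-6 - 2 S\right)\right) - 51 = -51 + S^{2} + S \left(-6 - 2 S\right)$)
$F{\left(28 - V{\left(-5,-5 \right)} \right)} + R{\left(56,32 \right)} = \left(-51 - \left(28 - -5\right)^{2} - 6 \left(28 - -5\right)\right) + 56 = \left(-51 - \left(28 + 5\right)^{2} - 6 \left(28 + 5\right)\right) + 56 = \left(-51 - 33^{2} - 198\right) + 56 = \left(-51 - 1089 - 198\right) + 56 = -1338 + 56 = -1282$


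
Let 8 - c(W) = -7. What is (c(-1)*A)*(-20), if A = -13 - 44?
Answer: 17100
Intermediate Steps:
c(W) = 15 (c(W) = 8 - 1*(-7) = 8 + 7 = 15)
A = -57
(c(-1)*A)*(-20) = (15*(-57))*(-20) = -855*(-20) = 17100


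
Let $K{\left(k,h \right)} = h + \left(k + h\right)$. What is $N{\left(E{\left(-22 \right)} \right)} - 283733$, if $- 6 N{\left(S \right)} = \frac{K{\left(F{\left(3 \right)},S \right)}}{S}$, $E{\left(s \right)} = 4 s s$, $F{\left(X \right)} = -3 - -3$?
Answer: $- \frac{851200}{3} \approx -2.8373 \cdot 10^{5}$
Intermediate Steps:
$F{\left(X \right)} = 0$ ($F{\left(X \right)} = -3 + 3 = 0$)
$K{\left(k,h \right)} = k + 2 h$ ($K{\left(k,h \right)} = h + \left(h + k\right) = k + 2 h$)
$E{\left(s \right)} = 4 s^{2}$
$N{\left(S \right)} = - \frac{1}{3}$ ($N{\left(S \right)} = - \frac{\left(0 + 2 S\right) \frac{1}{S}}{6} = - \frac{2 S \frac{1}{S}}{6} = \left(- \frac{1}{6}\right) 2 = - \frac{1}{3}$)
$N{\left(E{\left(-22 \right)} \right)} - 283733 = - \frac{1}{3} - 283733 = - \frac{851200}{3}$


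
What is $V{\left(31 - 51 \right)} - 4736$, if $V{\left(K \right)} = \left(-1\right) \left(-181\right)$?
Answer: $-4555$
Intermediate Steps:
$V{\left(K \right)} = 181$
$V{\left(31 - 51 \right)} - 4736 = 181 - 4736 = -4555$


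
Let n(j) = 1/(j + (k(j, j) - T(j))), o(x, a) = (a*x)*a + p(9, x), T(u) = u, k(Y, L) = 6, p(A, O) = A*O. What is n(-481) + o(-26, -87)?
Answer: -1182167/6 ≈ -1.9703e+5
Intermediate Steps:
o(x, a) = 9*x + x*a**2 (o(x, a) = (a*x)*a + 9*x = x*a**2 + 9*x = 9*x + x*a**2)
n(j) = 1/6 (n(j) = 1/(j + (6 - j)) = 1/6)
n(-481) + o(-26, -87) = 1/6 - 26*(9 + (-87)**2) = 1/6 - 26*(9 + 7569) = 1/6 - 26*7578 = 1/6 - 197028 = -1182167/6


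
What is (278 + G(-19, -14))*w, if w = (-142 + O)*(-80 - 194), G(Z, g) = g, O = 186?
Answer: -3182784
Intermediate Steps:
w = -12056 (w = (-142 + 186)*(-80 - 194) = 44*(-274) = -12056)
(278 + G(-19, -14))*w = (278 - 14)*(-12056) = 264*(-12056) = -3182784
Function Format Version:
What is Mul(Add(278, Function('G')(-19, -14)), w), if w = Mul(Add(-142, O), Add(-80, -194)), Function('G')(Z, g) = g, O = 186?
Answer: -3182784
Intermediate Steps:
w = -12056 (w = Mul(Add(-142, 186), Add(-80, -194)) = Mul(44, -274) = -12056)
Mul(Add(278, Function('G')(-19, -14)), w) = Mul(Add(278, -14), -12056) = Mul(264, -12056) = -3182784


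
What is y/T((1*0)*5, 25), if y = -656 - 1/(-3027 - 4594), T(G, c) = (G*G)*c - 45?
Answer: 999875/68589 ≈ 14.578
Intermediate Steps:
T(G, c) = -45 + c*G² (T(G, c) = G²*c - 45 = c*G² - 45 = -45 + c*G²)
y = -4999375/7621 (y = -656 - 1/(-7621) = -656 - 1*(-1/7621) = -656 + 1/7621 = -4999375/7621 ≈ -656.00)
y/T((1*0)*5, 25) = -4999375/(7621*(-45 + 25*((1*0)*5)²)) = -4999375/(7621*(-45 + 25*(0*5)²)) = -4999375/(7621*(-45 + 25*0²)) = -4999375/(7621*(-45 + 25*0)) = -4999375/(7621*(-45 + 0)) = -4999375/7621/(-45) = -4999375/7621*(-1/45) = 999875/68589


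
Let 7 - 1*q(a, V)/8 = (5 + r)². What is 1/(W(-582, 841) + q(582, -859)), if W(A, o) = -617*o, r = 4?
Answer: -1/519489 ≈ -1.9250e-6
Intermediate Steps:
q(a, V) = -592 (q(a, V) = 56 - 8*(5 + 4)² = 56 - 8*9² = 56 - 8*81 = 56 - 648 = -592)
1/(W(-582, 841) + q(582, -859)) = 1/(-617*841 - 592) = 1/(-518897 - 592) = 1/(-519489) = -1/519489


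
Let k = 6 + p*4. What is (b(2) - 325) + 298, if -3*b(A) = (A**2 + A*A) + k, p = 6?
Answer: -119/3 ≈ -39.667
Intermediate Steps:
k = 30 (k = 6 + 6*4 = 6 + 24 = 30)
b(A) = -10 - 2*A**2/3 (b(A) = -((A**2 + A*A) + 30)/3 = -((A**2 + A**2) + 30)/3 = -(2*A**2 + 30)/3 = -(30 + 2*A**2)/3 = -10 - 2*A**2/3)
(b(2) - 325) + 298 = ((-10 - 2/3*2**2) - 325) + 298 = ((-10 - 2/3*4) - 325) + 298 = ((-10 - 8/3) - 325) + 298 = (-38/3 - 325) + 298 = -1013/3 + 298 = -119/3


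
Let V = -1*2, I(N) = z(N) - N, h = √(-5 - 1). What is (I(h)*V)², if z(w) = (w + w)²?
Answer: 2280 + 192*I*√6 ≈ 2280.0 + 470.3*I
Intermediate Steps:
z(w) = 4*w² (z(w) = (2*w)² = 4*w²)
h = I*√6 (h = √(-6) = I*√6 ≈ 2.4495*I)
I(N) = -N + 4*N² (I(N) = 4*N² - N = -N + 4*N²)
V = -2
(I(h)*V)² = (((I*√6)*(-1 + 4*(I*√6)))*(-2))² = (((I*√6)*(-1 + 4*I*√6))*(-2))² = ((I*√6*(-1 + 4*I*√6))*(-2))² = (-2*I*√6*(-1 + 4*I*√6))² = -24*(-1 + 4*I*√6)²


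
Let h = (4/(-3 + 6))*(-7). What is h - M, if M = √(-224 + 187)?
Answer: -28/3 - I*√37 ≈ -9.3333 - 6.0828*I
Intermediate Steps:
M = I*√37 (M = √(-37) = I*√37 ≈ 6.0828*I)
h = -28/3 (h = (4/3)*(-7) = -28/3 ≈ -9.3333)
h - M = -28/3 - I*√37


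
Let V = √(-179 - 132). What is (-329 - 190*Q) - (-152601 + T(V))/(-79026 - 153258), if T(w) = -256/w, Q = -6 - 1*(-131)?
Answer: -1864439679/77428 + 64*I*√311/18060081 ≈ -24080.0 + 6.2494e-5*I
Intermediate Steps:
Q = 125 (Q = -6 + 131 = 125)
V = I*√311 (V = √(-311) = I*√311 ≈ 17.635*I)
(-329 - 190*Q) - (-152601 + T(V))/(-79026 - 153258) = (-329 - 190*125) - (-152601 - 256*(-I*√311/311))/(-79026 - 153258) = (-329 - 23750) - (-152601 - (-256)*I*√311/311)/(-232284) = -24079 - (-152601 + 256*I*√311/311)*(-1)/232284 = -24079 - (50867/77428 - 64*I*√311/18060081) = -24079 + (-50867/77428 + 64*I*√311/18060081) = -1864439679/77428 + 64*I*√311/18060081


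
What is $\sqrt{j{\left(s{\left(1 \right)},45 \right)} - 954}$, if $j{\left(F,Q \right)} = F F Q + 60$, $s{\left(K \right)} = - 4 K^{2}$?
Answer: $i \sqrt{174} \approx 13.191 i$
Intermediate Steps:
$j{\left(F,Q \right)} = 60 + Q F^{2}$ ($j{\left(F,Q \right)} = F^{2} Q + 60 = Q F^{2} + 60 = 60 + Q F^{2}$)
$\sqrt{j{\left(s{\left(1 \right)},45 \right)} - 954} = \sqrt{\left(60 + 45 \left(- 4 \cdot 1^{2}\right)^{2}\right) - 954} = \sqrt{\left(60 + 45 \left(\left(-4\right) 1\right)^{2}\right) - 954} = \sqrt{\left(60 + 45 \left(-4\right)^{2}\right) - 954} = \sqrt{\left(60 + 45 \cdot 16\right) - 954} = \sqrt{\left(60 + 720\right) - 954} = \sqrt{780 - 954} = \sqrt{-174} = i \sqrt{174}$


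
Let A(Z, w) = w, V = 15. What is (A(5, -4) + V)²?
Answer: 121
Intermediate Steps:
(A(5, -4) + V)² = (-4 + 15)² = 11² = 121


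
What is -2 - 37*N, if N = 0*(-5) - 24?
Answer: 886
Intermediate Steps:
N = -24 (N = 0 - 24 = -24)
-2 - 37*N = -2 - 37*(-24) = -2 + 888 = 886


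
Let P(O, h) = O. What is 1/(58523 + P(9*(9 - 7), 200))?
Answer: 1/58541 ≈ 1.7082e-5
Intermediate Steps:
1/(58523 + P(9*(9 - 7), 200)) = 1/(58523 + 9*(9 - 7)) = 1/(58523 + 9*2) = 1/(58523 + 18) = 1/58541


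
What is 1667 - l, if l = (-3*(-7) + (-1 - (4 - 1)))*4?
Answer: 1599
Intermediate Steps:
l = 68 (l = (21 + (-1 - 1*3))*4 = (21 + (-1 - 3))*4 = (21 - 4)*4 = 17*4 = 68)
1667 - l = 1667 - 1*68 = 1667 - 68 = 1599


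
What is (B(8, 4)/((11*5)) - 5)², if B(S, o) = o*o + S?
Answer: 63001/3025 ≈ 20.827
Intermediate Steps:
B(S, o) = S + o² (B(S, o) = o² + S = S + o²)
(B(8, 4)/((11*5)) - 5)² = ((8 + 4²)/((11*5)) - 5)² = ((8 + 16)/55 - 5)² = (24*(1/55) - 5)² = (24/55 - 5)² = (-251/55)² = 63001/3025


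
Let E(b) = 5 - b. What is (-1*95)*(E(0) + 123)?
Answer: -12160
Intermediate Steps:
(-1*95)*(E(0) + 123) = (-1*95)*((5 - 1*0) + 123) = -95*((5 + 0) + 123) = -95*(5 + 123) = -95*128 = -12160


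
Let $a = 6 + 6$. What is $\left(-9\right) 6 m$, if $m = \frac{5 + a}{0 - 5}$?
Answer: $\frac{918}{5} \approx 183.6$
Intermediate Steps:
$a = 12$
$m = - \frac{17}{5}$ ($m = \frac{5 + 12}{0 - 5} = \frac{17}{-5} = 17 \left(- \frac{1}{5}\right) = - \frac{17}{5} \approx -3.4$)
$\left(-9\right) 6 m = \left(-9\right) 6 \left(- \frac{17}{5}\right) = \left(-54\right) \left(- \frac{17}{5}\right) = \frac{918}{5}$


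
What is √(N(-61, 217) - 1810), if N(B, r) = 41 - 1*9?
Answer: I*√1778 ≈ 42.166*I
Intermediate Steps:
N(B, r) = 32 (N(B, r) = 41 - 9 = 32)
√(N(-61, 217) - 1810) = √(32 - 1810) = √(-1778) = I*√1778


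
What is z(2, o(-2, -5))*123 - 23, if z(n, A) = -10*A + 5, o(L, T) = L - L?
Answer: 592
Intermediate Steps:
o(L, T) = 0
z(n, A) = 5 - 10*A
z(2, o(-2, -5))*123 - 23 = (5 - 10*0)*123 - 23 = (5 + 0)*123 - 23 = 5*123 - 23 = 615 - 23 = 592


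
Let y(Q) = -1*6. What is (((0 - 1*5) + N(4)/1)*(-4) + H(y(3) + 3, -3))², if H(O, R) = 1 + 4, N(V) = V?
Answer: 81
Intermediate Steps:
y(Q) = -6
H(O, R) = 5
(((0 - 1*5) + N(4)/1)*(-4) + H(y(3) + 3, -3))² = (((0 - 1*5) + 4/1)*(-4) + 5)² = (((0 - 5) + 4*1)*(-4) + 5)² = ((-5 + 4)*(-4) + 5)² = (-1*(-4) + 5)² = (4 + 5)² = 9² = 81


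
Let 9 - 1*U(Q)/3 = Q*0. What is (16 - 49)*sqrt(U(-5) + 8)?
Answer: -33*sqrt(35) ≈ -195.23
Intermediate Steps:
U(Q) = 27 (U(Q) = 27 - 3*Q*0 = 27 - 3*0 = 27 + 0 = 27)
(16 - 49)*sqrt(U(-5) + 8) = (16 - 49)*sqrt(27 + 8) = -33*sqrt(35)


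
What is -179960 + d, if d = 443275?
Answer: 263315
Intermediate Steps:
-179960 + d = -179960 + 443275 = 263315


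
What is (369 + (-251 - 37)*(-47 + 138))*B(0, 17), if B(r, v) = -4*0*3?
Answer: 0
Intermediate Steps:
B(r, v) = 0 (B(r, v) = 0*3 = 0)
(369 + (-251 - 37)*(-47 + 138))*B(0, 17) = (369 + (-251 - 37)*(-47 + 138))*0 = (369 - 288*91)*0 = (369 - 26208)*0 = -25839*0 = 0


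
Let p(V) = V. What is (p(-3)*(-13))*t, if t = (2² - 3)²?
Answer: 39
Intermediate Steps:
t = 1 (t = (4 - 3)² = 1² = 1)
(p(-3)*(-13))*t = -3*(-13)*1 = 39*1 = 39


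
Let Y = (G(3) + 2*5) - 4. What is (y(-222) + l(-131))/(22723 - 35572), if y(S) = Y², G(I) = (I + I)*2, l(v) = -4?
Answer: -320/12849 ≈ -0.024905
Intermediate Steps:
G(I) = 4*I (G(I) = (2*I)*2 = 4*I)
Y = 18 (Y = (4*3 + 2*5) - 4 = (12 + 10) - 4 = 22 - 4 = 18)
y(S) = 324 (y(S) = 18² = 324)
(y(-222) + l(-131))/(22723 - 35572) = (324 - 4)/(22723 - 35572) = 320/(-12849) = 320*(-1/12849) = -320/12849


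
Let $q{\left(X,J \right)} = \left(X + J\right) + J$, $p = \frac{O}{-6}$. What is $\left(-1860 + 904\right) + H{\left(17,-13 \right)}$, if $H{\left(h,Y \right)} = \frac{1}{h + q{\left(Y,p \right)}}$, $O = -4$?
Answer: $- \frac{15293}{16} \approx -955.81$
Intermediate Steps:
$p = \frac{2}{3}$ ($p = - \frac{4}{-6} = \left(-4\right) \left(- \frac{1}{6}\right) = \frac{2}{3} \approx 0.66667$)
$q{\left(X,J \right)} = X + 2 J$ ($q{\left(X,J \right)} = \left(J + X\right) + J = X + 2 J$)
$H{\left(h,Y \right)} = \frac{1}{\frac{4}{3} + Y + h}$ ($H{\left(h,Y \right)} = \frac{1}{h + \left(Y + 2 \cdot \frac{2}{3}\right)} = \frac{1}{h + \left(Y + \frac{4}{3}\right)} = \frac{1}{h + \left(\frac{4}{3} + Y\right)} = \frac{1}{\frac{4}{3} + Y + h}$)
$\left(-1860 + 904\right) + H{\left(17,-13 \right)} = \left(-1860 + 904\right) + \frac{3}{4 + 3 \left(-13\right) + 3 \cdot 17} = -956 + \frac{3}{4 - 39 + 51} = -956 + \frac{3}{16} = - \frac{15293}{16}$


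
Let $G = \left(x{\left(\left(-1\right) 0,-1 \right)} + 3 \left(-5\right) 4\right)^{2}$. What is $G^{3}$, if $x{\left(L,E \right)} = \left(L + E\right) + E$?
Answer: $56800235584$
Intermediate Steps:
$x{\left(L,E \right)} = L + 2 E$ ($x{\left(L,E \right)} = \left(E + L\right) + E = L + 2 E$)
$G = 3844$ ($G = \left(\left(\left(-1\right) 0 + 2 \left(-1\right)\right) + 3 \left(-5\right) 4\right)^{2} = \left(\left(0 - 2\right) - 60\right)^{2} = \left(-2 - 60\right)^{2} = \left(-62\right)^{2} = 3844$)
$G^{3} = 3844^{3} = 56800235584$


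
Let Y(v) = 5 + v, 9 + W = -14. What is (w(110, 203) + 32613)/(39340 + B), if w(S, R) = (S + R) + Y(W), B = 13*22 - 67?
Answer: 32908/39559 ≈ 0.83187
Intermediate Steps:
W = -23 (W = -9 - 14 = -23)
B = 219 (B = 286 - 67 = 219)
w(S, R) = -18 + R + S (w(S, R) = (S + R) + (5 - 23) = (R + S) - 18 = -18 + R + S)
(w(110, 203) + 32613)/(39340 + B) = ((-18 + 203 + 110) + 32613)/(39340 + 219) = (295 + 32613)/39559 = 32908*(1/39559) = 32908/39559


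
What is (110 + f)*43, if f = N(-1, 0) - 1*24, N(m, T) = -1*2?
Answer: 3612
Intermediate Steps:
N(m, T) = -2
f = -26 (f = -2 - 1*24 = -2 - 24 = -26)
(110 + f)*43 = (110 - 26)*43 = 84*43 = 3612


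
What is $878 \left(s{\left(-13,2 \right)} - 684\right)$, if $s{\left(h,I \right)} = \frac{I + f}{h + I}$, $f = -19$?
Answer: $- \frac{6591146}{11} \approx -5.992 \cdot 10^{5}$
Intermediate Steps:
$s{\left(h,I \right)} = \frac{-19 + I}{I + h}$ ($s{\left(h,I \right)} = \frac{I - 19}{h + I} = \frac{-19 + I}{I + h}$)
$878 \left(s{\left(-13,2 \right)} - 684\right) = 878 \left(\frac{-19 + 2}{2 - 13} - 684\right) = 878 \left(\frac{1}{-11} \left(-17\right) - 684\right) = 878 \left(\left(- \frac{1}{11}\right) \left(-17\right) - 684\right) = 878 \left(\frac{17}{11} - 684\right) = 878 \left(- \frac{7507}{11}\right) = - \frac{6591146}{11}$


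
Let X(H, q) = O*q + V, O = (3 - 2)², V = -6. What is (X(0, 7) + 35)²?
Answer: 1296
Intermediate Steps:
O = 1 (O = 1² = 1)
X(H, q) = -6 + q (X(H, q) = 1*q - 6 = q - 6 = -6 + q)
(X(0, 7) + 35)² = ((-6 + 7) + 35)² = (1 + 35)² = 36² = 1296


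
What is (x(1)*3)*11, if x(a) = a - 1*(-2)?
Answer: 99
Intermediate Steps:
x(a) = 2 + a (x(a) = a + 2 = 2 + a)
(x(1)*3)*11 = ((2 + 1)*3)*11 = (3*3)*11 = 9*11 = 99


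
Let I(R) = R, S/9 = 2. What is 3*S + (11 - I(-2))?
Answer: 67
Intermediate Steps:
S = 18 (S = 9*2 = 18)
3*S + (11 - I(-2)) = 3*18 + (11 - 1*(-2)) = 54 + (11 + 2) = 54 + 13 = 67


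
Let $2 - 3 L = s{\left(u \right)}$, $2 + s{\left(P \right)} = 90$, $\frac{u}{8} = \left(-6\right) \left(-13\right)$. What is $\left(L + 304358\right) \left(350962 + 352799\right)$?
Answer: $214175115956$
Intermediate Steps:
$u = 624$ ($u = 8 \left(\left(-6\right) \left(-13\right)\right) = 8 \cdot 78 = 624$)
$s{\left(P \right)} = 88$ ($s{\left(P \right)} = -2 + 90 = 88$)
$L = - \frac{86}{3}$ ($L = \frac{2}{3} - \frac{88}{3} = - \frac{86}{3} \approx -28.667$)
$\left(L + 304358\right) \left(350962 + 352799\right) = \left(- \frac{86}{3} + 304358\right) \left(350962 + 352799\right) = \frac{912988}{3} \cdot 703761 = 214175115956$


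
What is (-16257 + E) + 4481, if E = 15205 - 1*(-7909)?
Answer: 11338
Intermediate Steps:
E = 23114 (E = 15205 + 7909 = 23114)
(-16257 + E) + 4481 = (-16257 + 23114) + 4481 = 6857 + 4481 = 11338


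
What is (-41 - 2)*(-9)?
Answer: 387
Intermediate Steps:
(-41 - 2)*(-9) = -43*(-9) = 387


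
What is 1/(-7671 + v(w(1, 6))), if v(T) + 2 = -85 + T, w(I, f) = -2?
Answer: -1/7760 ≈ -0.00012887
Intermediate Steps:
v(T) = -87 + T (v(T) = -2 + (-85 + T) = -87 + T)
1/(-7671 + v(w(1, 6))) = 1/(-7671 + (-87 - 2)) = 1/(-7671 - 89) = 1/(-7760) = -1/7760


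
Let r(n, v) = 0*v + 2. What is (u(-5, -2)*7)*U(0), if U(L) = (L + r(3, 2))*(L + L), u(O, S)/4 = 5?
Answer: 0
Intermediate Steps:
r(n, v) = 2 (r(n, v) = 0 + 2 = 2)
u(O, S) = 20 (u(O, S) = 4*5 = 20)
U(L) = 2*L*(2 + L) (U(L) = (L + 2)*(L + L) = (2 + L)*(2*L) = 2*L*(2 + L))
(u(-5, -2)*7)*U(0) = (20*7)*(2*0*(2 + 0)) = 140*(2*0*2) = 140*0 = 0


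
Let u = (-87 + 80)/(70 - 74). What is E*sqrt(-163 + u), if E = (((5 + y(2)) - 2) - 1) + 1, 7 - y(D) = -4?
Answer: 7*I*sqrt(645) ≈ 177.78*I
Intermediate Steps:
u = 7/4 (u = -7/(-4) = -7*(-1/4) = 7/4 ≈ 1.7500)
y(D) = 11 (y(D) = 7 - 1*(-4) = 7 + 4 = 11)
E = 14 (E = (((5 + 11) - 2) - 1) + 1 = ((16 - 2) - 1) + 1 = (14 - 1) + 1 = 13 + 1 = 14)
E*sqrt(-163 + u) = 14*sqrt(-163 + 7/4) = 14*sqrt(-645/4) = 14*(I*sqrt(645)/2) = 7*I*sqrt(645)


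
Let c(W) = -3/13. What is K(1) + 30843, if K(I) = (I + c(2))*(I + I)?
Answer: 400979/13 ≈ 30845.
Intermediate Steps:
c(W) = -3/13 (c(W) = -3*1/13 = -3/13)
K(I) = 2*I*(-3/13 + I) (K(I) = (I - 3/13)*(I + I) = (-3/13 + I)*(2*I) = 2*I*(-3/13 + I))
K(1) + 30843 = (2/13)*1*(-3 + 13*1) + 30843 = (2/13)*1*(-3 + 13) + 30843 = (2/13)*1*10 + 30843 = 20/13 + 30843 = 400979/13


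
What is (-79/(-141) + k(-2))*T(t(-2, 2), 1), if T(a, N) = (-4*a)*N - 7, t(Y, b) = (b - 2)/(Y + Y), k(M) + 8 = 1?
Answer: 6356/141 ≈ 45.078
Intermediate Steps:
k(M) = -7 (k(M) = -8 + 1 = -7)
t(Y, b) = (-2 + b)/(2*Y) (t(Y, b) = (-2 + b)/((2*Y)) = (-2 + b)*(1/(2*Y)) = (-2 + b)/(2*Y))
T(a, N) = -7 - 4*N*a (T(a, N) = -4*N*a - 7 = -7 - 4*N*a)
(-79/(-141) + k(-2))*T(t(-2, 2), 1) = (-79/(-141) - 7)*(-7 - 4*1*(½)*(-2 + 2)/(-2)) = (-79*(-1/141) - 7)*(-7 - 4*1*(½)*(-½)*0) = (79/141 - 7)*(-7 - 4*1*0) = -908*(-7 + 0)/141 = -908/141*(-7) = 6356/141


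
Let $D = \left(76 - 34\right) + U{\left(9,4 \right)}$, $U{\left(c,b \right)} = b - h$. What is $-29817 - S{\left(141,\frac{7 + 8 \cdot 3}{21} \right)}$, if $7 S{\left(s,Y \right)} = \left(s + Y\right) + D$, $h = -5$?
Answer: $- \frac{4387162}{147} \approx -29845.0$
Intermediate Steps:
$U{\left(c,b \right)} = 5 + b$ ($U{\left(c,b \right)} = b - -5 = b + 5 = 5 + b$)
$D = 51$ ($D = \left(76 - 34\right) + \left(5 + 4\right) = 42 + 9 = 51$)
$S{\left(s,Y \right)} = \frac{51}{7} + \frac{Y}{7} + \frac{s}{7}$ ($S{\left(s,Y \right)} = \frac{\left(s + Y\right) + 51}{7} = \frac{\left(Y + s\right) + 51}{7} = \frac{51 + Y + s}{7} = \frac{51}{7} + \frac{Y}{7} + \frac{s}{7}$)
$-29817 - S{\left(141,\frac{7 + 8 \cdot 3}{21} \right)} = -29817 - \left(\frac{51}{7} + \frac{\left(7 + 8 \cdot 3\right) \frac{1}{21}}{7} + \frac{1}{7} \cdot 141\right) = -29817 - \left(\frac{51}{7} + \frac{\left(7 + 24\right) \frac{1}{21}}{7} + \frac{141}{7}\right) = -29817 - \left(\frac{51}{7} + \frac{31 \cdot \frac{1}{21}}{7} + \frac{141}{7}\right) = -29817 - \left(\frac{51}{7} + \frac{1}{7} \cdot \frac{31}{21} + \frac{141}{7}\right) = -29817 - \left(\frac{51}{7} + \frac{31}{147} + \frac{141}{7}\right) = -29817 - \frac{4063}{147} = - \frac{4387162}{147}$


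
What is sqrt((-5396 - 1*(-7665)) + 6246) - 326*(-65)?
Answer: 21190 + sqrt(8515) ≈ 21282.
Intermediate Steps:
sqrt((-5396 - 1*(-7665)) + 6246) - 326*(-65) = sqrt((-5396 + 7665) + 6246) - 1*(-21190) = sqrt(2269 + 6246) + 21190 = sqrt(8515) + 21190 = 21190 + sqrt(8515)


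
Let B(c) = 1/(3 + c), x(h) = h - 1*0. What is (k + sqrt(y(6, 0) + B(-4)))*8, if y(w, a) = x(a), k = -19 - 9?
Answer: -224 + 8*I ≈ -224.0 + 8.0*I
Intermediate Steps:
k = -28
x(h) = h (x(h) = h + 0 = h)
y(w, a) = a
(k + sqrt(y(6, 0) + B(-4)))*8 = (-28 + sqrt(0 + 1/(3 - 4)))*8 = (-28 + sqrt(0 + 1/(-1)))*8 = (-28 + sqrt(0 - 1))*8 = (-28 + sqrt(-1))*8 = (-28 + I)*8 = -224 + 8*I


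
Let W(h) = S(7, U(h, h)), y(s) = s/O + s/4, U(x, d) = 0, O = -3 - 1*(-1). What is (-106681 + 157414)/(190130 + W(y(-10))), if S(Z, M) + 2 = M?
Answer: 16911/63376 ≈ 0.26684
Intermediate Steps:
O = -2 (O = -3 + 1 = -2)
y(s) = -s/4 (y(s) = s/(-2) + s/4 = s*(-½) + s*(¼) = -s/2 + s/4 = -s/4)
S(Z, M) = -2 + M
W(h) = -2 (W(h) = -2 + 0 = -2)
(-106681 + 157414)/(190130 + W(y(-10))) = (-106681 + 157414)/(190130 - 2) = 50733/190128 = 50733*(1/190128) = 16911/63376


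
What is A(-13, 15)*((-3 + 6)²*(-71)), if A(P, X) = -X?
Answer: 9585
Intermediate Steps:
A(-13, 15)*((-3 + 6)²*(-71)) = (-1*15)*((-3 + 6)²*(-71)) = -15*3²*(-71) = -135*(-71) = -15*(-639) = 9585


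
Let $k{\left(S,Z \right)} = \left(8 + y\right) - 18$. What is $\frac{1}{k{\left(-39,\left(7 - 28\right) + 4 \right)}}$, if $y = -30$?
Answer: $- \frac{1}{40} \approx -0.025$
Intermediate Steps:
$k{\left(S,Z \right)} = -40$ ($k{\left(S,Z \right)} = \left(8 - 30\right) - 18 = -22 - 18 = -40$)
$\frac{1}{k{\left(-39,\left(7 - 28\right) + 4 \right)}} = \frac{1}{-40} = - \frac{1}{40}$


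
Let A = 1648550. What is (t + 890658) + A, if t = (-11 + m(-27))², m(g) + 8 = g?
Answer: 2541324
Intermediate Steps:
m(g) = -8 + g
t = 2116 (t = (-11 + (-8 - 27))² = (-11 - 35)² = (-46)² = 2116)
(t + 890658) + A = (2116 + 890658) + 1648550 = 892774 + 1648550 = 2541324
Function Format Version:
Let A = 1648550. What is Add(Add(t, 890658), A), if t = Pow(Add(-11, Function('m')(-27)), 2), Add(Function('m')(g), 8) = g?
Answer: 2541324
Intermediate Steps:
Function('m')(g) = Add(-8, g)
t = 2116 (t = Pow(Add(-11, Add(-8, -27)), 2) = Pow(Add(-11, -35), 2) = Pow(-46, 2) = 2116)
Add(Add(t, 890658), A) = Add(Add(2116, 890658), 1648550) = Add(892774, 1648550) = 2541324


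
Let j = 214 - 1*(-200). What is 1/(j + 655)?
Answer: 1/1069 ≈ 0.00093545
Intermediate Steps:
j = 414 (j = 214 + 200 = 414)
1/(j + 655) = 1/(414 + 655) = 1/1069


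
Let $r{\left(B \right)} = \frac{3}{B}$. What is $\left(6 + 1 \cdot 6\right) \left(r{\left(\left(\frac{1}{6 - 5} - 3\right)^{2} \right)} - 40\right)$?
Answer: $-471$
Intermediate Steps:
$\left(6 + 1 \cdot 6\right) \left(r{\left(\left(\frac{1}{6 - 5} - 3\right)^{2} \right)} - 40\right) = \left(6 + 1 \cdot 6\right) \left(\frac{3}{\left(\frac{1}{6 - 5} - 3\right)^{2}} - 40\right) = \left(6 + 6\right) \left(\frac{3}{\left(1^{-1} - 3\right)^{2}} - 40\right) = 12 \left(\frac{3}{\left(1 - 3\right)^{2}} - 40\right) = 12 \left(\frac{3}{\left(-2\right)^{2}} - 40\right) = 12 \left(\frac{3}{4} - 40\right) = 12 \left(- \frac{157}{4}\right) = -471$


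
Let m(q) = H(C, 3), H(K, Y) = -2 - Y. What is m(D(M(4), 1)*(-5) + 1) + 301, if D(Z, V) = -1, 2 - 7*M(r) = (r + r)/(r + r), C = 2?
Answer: 296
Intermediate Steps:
M(r) = ⅐ (M(r) = 2/7 - (r + r)/(7*(r + r)) = 2/7 - 2*r/(7*(2*r)) = 2/7 - 2*r*1/(2*r)/7 = 2/7 - ⅐*1 = 2/7 - ⅐ = ⅐)
m(q) = -5 (m(q) = -2 - 1*3 = -2 - 3 = -5)
m(D(M(4), 1)*(-5) + 1) + 301 = -5 + 301 = 296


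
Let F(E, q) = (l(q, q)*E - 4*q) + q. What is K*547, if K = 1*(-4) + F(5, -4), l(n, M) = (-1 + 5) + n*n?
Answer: 59076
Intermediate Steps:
l(n, M) = 4 + n²
F(E, q) = -3*q + E*(4 + q²) (F(E, q) = ((4 + q²)*E - 4*q) + q = (E*(4 + q²) - 4*q) + q = (-4*q + E*(4 + q²)) + q = -3*q + E*(4 + q²))
K = 108 (K = 1*(-4) + (-3*(-4) + 5*(4 + (-4)²)) = -4 + (12 + 5*(4 + 16)) = -4 + (12 + 5*20) = -4 + (12 + 100) = -4 + 112 = 108)
K*547 = 108*547 = 59076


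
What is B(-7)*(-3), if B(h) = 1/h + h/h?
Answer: -18/7 ≈ -2.5714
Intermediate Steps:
B(h) = 1 + 1/h (B(h) = 1/h + 1 = 1 + 1/h)
B(-7)*(-3) = ((1 - 7)/(-7))*(-3) = -⅐*(-6)*(-3) = (6/7)*(-3) = -18/7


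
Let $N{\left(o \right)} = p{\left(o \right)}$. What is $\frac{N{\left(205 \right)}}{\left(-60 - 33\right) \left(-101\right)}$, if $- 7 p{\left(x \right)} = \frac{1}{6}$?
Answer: $- \frac{1}{394506} \approx -2.5348 \cdot 10^{-6}$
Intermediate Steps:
$p{\left(x \right)} = - \frac{1}{42}$ ($p{\left(x \right)} = - \frac{1}{7 \cdot 6} = \left(- \frac{1}{7}\right) \frac{1}{6} = - \frac{1}{42}$)
$N{\left(o \right)} = - \frac{1}{42}$
$\frac{N{\left(205 \right)}}{\left(-60 - 33\right) \left(-101\right)} = - \frac{1}{42 \left(-60 - 33\right) \left(-101\right)} = - \frac{1}{42 \left(\left(-93\right) \left(-101\right)\right)} = - \frac{1}{42 \cdot 9393} = \left(- \frac{1}{42}\right) \frac{1}{9393} = - \frac{1}{394506}$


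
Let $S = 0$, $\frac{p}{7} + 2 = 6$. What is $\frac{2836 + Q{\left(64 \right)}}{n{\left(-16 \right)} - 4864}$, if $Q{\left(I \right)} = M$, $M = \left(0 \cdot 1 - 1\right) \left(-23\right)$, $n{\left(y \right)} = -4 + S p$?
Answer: $- \frac{2859}{4868} \approx -0.58731$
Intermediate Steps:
$p = 28$ ($p = -14 + 7 \cdot 6 = -14 + 42 = 28$)
$n{\left(y \right)} = -4$ ($n{\left(y \right)} = -4 + 0 \cdot 28 = -4 + 0 = -4$)
$M = 23$ ($M = \left(0 - 1\right) \left(-23\right) = \left(-1\right) \left(-23\right) = 23$)
$Q{\left(I \right)} = 23$
$\frac{2836 + Q{\left(64 \right)}}{n{\left(-16 \right)} - 4864} = \frac{2836 + 23}{-4 - 4864} = \frac{2859}{-4868} = 2859 \left(- \frac{1}{4868}\right) = - \frac{2859}{4868}$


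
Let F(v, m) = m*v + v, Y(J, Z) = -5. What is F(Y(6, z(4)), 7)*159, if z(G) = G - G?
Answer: -6360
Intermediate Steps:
z(G) = 0
F(v, m) = v + m*v
F(Y(6, z(4)), 7)*159 = -5*(1 + 7)*159 = -5*8*159 = -40*159 = -6360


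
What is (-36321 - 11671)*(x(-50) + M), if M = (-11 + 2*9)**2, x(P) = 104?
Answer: -7342776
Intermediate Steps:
M = 49 (M = (-11 + 18)**2 = 7**2 = 49)
(-36321 - 11671)*(x(-50) + M) = (-36321 - 11671)*(104 + 49) = -47992*153 = -7342776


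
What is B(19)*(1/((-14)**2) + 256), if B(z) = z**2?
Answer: 18113897/196 ≈ 92418.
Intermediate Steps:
B(19)*(1/((-14)**2) + 256) = 19**2*(1/((-14)**2) + 256) = 361*(1/196 + 256) = 361*(50177/196) = 18113897/196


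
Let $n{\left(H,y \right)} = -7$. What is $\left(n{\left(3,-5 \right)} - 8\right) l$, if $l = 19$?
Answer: $-285$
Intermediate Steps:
$\left(n{\left(3,-5 \right)} - 8\right) l = \left(-7 - 8\right) 19 = \left(-15\right) 19 = -285$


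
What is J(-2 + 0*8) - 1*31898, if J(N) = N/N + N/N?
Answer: -31896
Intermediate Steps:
J(N) = 2 (J(N) = 1 + 1 = 2)
J(-2 + 0*8) - 1*31898 = 2 - 1*31898 = 2 - 31898 = -31896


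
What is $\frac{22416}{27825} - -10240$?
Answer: $\frac{94983472}{9275} \approx 10241.0$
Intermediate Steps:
$\frac{22416}{27825} - -10240 = 22416 \cdot \frac{1}{27825} + 10240 = \frac{7472}{9275} + 10240 = \frac{94983472}{9275}$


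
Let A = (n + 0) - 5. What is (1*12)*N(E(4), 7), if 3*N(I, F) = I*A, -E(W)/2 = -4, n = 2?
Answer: -96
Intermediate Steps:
E(W) = 8 (E(W) = -2*(-4) = 8)
A = -3 (A = (2 + 0) - 5 = 2 - 5 = -3)
N(I, F) = -I (N(I, F) = (I*(-3))/3 = (-3*I)/3 = -I)
(1*12)*N(E(4), 7) = (1*12)*(-1*8) = 12*(-8) = -96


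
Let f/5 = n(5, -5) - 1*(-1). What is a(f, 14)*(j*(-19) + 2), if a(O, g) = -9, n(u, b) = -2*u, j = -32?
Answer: -5490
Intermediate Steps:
f = -45 (f = 5*(-2*5 - 1*(-1)) = 5*(-10 + 1) = 5*(-9) = -45)
a(f, 14)*(j*(-19) + 2) = -9*(-32*(-19) + 2) = -9*(608 + 2) = -9*610 = -5490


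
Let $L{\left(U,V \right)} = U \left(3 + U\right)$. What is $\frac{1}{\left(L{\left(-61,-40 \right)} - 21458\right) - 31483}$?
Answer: $- \frac{1}{49403} \approx -2.0242 \cdot 10^{-5}$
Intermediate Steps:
$\frac{1}{\left(L{\left(-61,-40 \right)} - 21458\right) - 31483} = \frac{1}{\left(- 61 \left(3 - 61\right) - 21458\right) - 31483} = \frac{1}{\left(\left(-61\right) \left(-58\right) - 21458\right) - 31483} = \frac{1}{\left(3538 - 21458\right) - 31483} = \frac{1}{-17920 - 31483} = \frac{1}{-49403} = - \frac{1}{49403}$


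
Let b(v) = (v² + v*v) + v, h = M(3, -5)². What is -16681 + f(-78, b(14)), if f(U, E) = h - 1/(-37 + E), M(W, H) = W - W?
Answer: -6155290/369 ≈ -16681.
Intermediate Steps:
M(W, H) = 0
h = 0 (h = 0² = 0)
b(v) = v + 2*v² (b(v) = (v² + v²) + v = 2*v² + v = v + 2*v²)
f(U, E) = -1/(-37 + E) (f(U, E) = 0 - 1/(-37 + E) = -1/(-37 + E))
-16681 + f(-78, b(14)) = -16681 - 1/(-37 + 14*(1 + 2*14)) = -16681 - 1/(-37 + 14*(1 + 28)) = -16681 - 1/(-37 + 14*29) = -16681 - 1/(-37 + 406) = -16681 - 1/369 = -6155290/369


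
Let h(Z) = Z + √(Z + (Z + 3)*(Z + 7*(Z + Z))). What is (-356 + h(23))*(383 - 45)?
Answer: -112554 + 7774*√17 ≈ -80501.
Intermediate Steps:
h(Z) = Z + √(Z + 15*Z*(3 + Z)) (h(Z) = Z + √(Z + (3 + Z)*(Z + 7*(2*Z))) = Z + √(Z + (3 + Z)*(Z + 14*Z)) = Z + √(Z + (3 + Z)*(15*Z)) = Z + √(Z + 15*Z*(3 + Z)))
(-356 + h(23))*(383 - 45) = (-356 + (23 + √(23*(46 + 15*23))))*(383 - 45) = (-356 + (23 + √(23*(46 + 345))))*338 = (-356 + (23 + √(23*391)))*338 = (-356 + (23 + √8993))*338 = (-356 + (23 + 23*√17))*338 = (-333 + 23*√17)*338 = -112554 + 7774*√17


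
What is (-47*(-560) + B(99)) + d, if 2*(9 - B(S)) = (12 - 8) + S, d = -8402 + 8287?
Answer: 52325/2 ≈ 26163.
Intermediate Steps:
d = -115
B(S) = 7 - S/2 (B(S) = 9 - ((12 - 8) + S)/2 = 9 - (4 + S)/2 = 9 + (-2 - S/2) = 7 - S/2)
(-47*(-560) + B(99)) + d = (-47*(-560) + (7 - 1/2*99)) - 115 = (26320 + (7 - 99/2)) - 115 = (26320 - 85/2) - 115 = 52555/2 - 115 = 52325/2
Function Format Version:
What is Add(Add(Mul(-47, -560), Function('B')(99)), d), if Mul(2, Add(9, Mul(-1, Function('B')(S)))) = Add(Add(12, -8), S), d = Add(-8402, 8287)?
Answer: Rational(52325, 2) ≈ 26163.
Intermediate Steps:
d = -115
Function('B')(S) = Add(7, Mul(Rational(-1, 2), S)) (Function('B')(S) = Add(9, Mul(Rational(-1, 2), Add(Add(12, -8), S))) = Add(9, Mul(Rational(-1, 2), Add(4, S))) = Add(9, Add(-2, Mul(Rational(-1, 2), S))) = Add(7, Mul(Rational(-1, 2), S)))
Add(Add(Mul(-47, -560), Function('B')(99)), d) = Add(Add(Mul(-47, -560), Add(7, Mul(Rational(-1, 2), 99))), -115) = Add(Add(26320, Add(7, Rational(-99, 2))), -115) = Add(Add(26320, Rational(-85, 2)), -115) = Add(Rational(52555, 2), -115) = Rational(52325, 2)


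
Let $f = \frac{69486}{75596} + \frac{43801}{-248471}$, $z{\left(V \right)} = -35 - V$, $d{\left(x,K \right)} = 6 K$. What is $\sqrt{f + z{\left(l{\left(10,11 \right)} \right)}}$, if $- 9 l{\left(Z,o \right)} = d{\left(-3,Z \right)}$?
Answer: $\frac{i \sqrt{21902323575194653387710}}{28175120574} \approx 5.2527 i$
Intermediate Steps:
$l{\left(Z,o \right)} = - \frac{2 Z}{3}$ ($l{\left(Z,o \right)} = - \frac{6 Z}{9} = - \frac{2 Z}{3}$)
$f = \frac{6977037755}{9391706858}$ ($f = 69486 \cdot \frac{1}{75596} + 43801 \left(- \frac{1}{248471}\right) = \frac{34743}{37798} - \frac{43801}{248471} = \frac{6977037755}{9391706858} \approx 0.74289$)
$\sqrt{f + z{\left(l{\left(10,11 \right)} \right)}} = \sqrt{\frac{6977037755}{9391706858} - \left(35 - \frac{20}{3}\right)} = \sqrt{\frac{6977037755}{9391706858} - \frac{85}{3}} = \sqrt{- \frac{777363969665}{28175120574}} = \frac{i \sqrt{21902323575194653387710}}{28175120574}$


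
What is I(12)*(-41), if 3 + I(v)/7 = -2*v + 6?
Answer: 6027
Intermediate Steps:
I(v) = 21 - 14*v (I(v) = -21 + 7*(-2*v + 6) = -21 + 7*(6 - 2*v) = -21 + (42 - 14*v) = 21 - 14*v)
I(12)*(-41) = (21 - 14*12)*(-41) = (21 - 168)*(-41) = -147*(-41) = 6027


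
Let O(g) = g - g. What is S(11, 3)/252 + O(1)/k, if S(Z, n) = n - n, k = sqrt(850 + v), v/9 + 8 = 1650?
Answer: 0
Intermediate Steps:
v = 14778 (v = -72 + 9*1650 = -72 + 14850 = 14778)
O(g) = 0
k = 2*sqrt(3907) (k = sqrt(850 + 14778) = sqrt(15628) = 2*sqrt(3907) ≈ 125.01)
S(Z, n) = 0
S(11, 3)/252 + O(1)/k = 0/252 + 0/((2*sqrt(3907))) = 0*(1/252) + 0*(sqrt(3907)/7814) = 0 + 0 = 0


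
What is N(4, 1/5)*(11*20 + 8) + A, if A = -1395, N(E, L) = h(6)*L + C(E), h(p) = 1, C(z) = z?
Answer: -2187/5 ≈ -437.40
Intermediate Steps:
N(E, L) = E + L (N(E, L) = 1*L + E = L + E = E + L)
N(4, 1/5)*(11*20 + 8) + A = (4 + 1/5)*(11*20 + 8) - 1395 = (4 + 1/5)*(220 + 8) - 1395 = (21/5)*228 - 1395 = 4788/5 - 1395 = -2187/5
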